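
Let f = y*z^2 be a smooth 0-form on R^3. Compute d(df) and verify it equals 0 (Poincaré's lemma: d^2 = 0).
d(df) = 0

Step 1: df = sum_i (∂f/∂x_i) dx_i = (0) dx + (z^2) dy + (2*y*z) dz.
Step 2: Apply d again. Using the 1-form formula, the coefficient of dx ∧ dy in d(df) is ∂^2 f/∂x ∂y - ∂^2 f/∂y ∂x = (0) - (0) = 0 (equality of mixed partials for smooth f).
Similarly for dx ∧ dz and dy ∧ dz — all coefficients vanish. So d(df) = 0.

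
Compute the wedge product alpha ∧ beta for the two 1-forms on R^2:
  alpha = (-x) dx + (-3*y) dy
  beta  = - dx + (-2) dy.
alpha ∧ beta = (2*x - 3*y) dx ∧ dy

Distribute the wedge, using dx_i ∧ dx_j = -dx_j ∧ dx_i and dx_i ∧ dx_i = 0. For each pair (i, j) with i < j, the coefficient of dx_i ∧ dx_j in alpha ∧ beta is (alpha_i * beta_j - alpha_j * beta_i). Collecting: alpha ∧ beta = (2*x - 3*y) dx ∧ dy.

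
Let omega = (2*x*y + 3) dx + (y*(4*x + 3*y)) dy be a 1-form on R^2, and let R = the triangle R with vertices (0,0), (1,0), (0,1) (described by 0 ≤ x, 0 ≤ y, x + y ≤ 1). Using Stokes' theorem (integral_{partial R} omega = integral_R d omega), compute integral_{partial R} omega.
integral_(partial R) omega = 1/3

Stokes: integral_partial_R omega = integral_R d omega with d omega = (∂Q/∂x - ∂P/∂y) dx ∧ dy.
  ∂Q/∂x = 4*y
  ∂P/∂y = 2*x
  integrand = ∂Q/∂x - ∂P/∂y = -2*x + 4*y.
Integrating over R: integral_0^1 integral_0^{1-x} (-2*x + 4*y) dy dx = 1/3.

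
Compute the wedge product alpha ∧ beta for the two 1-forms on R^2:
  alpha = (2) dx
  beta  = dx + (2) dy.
alpha ∧ beta = (4) dx ∧ dy

Distribute the wedge, using dx_i ∧ dx_j = -dx_j ∧ dx_i and dx_i ∧ dx_i = 0. For each pair (i, j) with i < j, the coefficient of dx_i ∧ dx_j in alpha ∧ beta is (alpha_i * beta_j - alpha_j * beta_i). Collecting: alpha ∧ beta = (4) dx ∧ dy.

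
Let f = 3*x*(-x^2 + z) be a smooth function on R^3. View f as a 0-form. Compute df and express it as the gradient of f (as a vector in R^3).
df = (-9*x^2 + 3*z) dx + (0) dy + (3*x) dz; grad f = (-9*x^2 + 3*z, 0, 3*x)

For a 0-form f, d f = (∂f/∂x) dx + (∂f/∂y) dy + (∂f/∂z) dz. The components of the vector representation are exactly the entries of grad f in Cartesian coordinates:
  ∂f/∂x = -9*x^2 + 3*z
  ∂f/∂y = 0
  ∂f/∂z = 3*x.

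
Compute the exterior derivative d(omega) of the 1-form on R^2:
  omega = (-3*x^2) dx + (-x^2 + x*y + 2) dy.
d(omega) = (-2*x + y) dx ∧ dy

For a 1-form omega = sum_i f_i dx_i, the exterior derivative is
  d(omega) = sum_{i < j} (∂f_j/∂x_i - ∂f_i/∂x_j) dx_i ∧ dx_j.
  coefficient of dx ∧ dy: ∂f_2/∂x - ∂f_1/∂y = ∂(-x^2 + x*y + 2)/∂x - ∂(-3*x^2)/∂y = -2*x + y
Assembling: d(omega) = (-2*x + y) dx ∧ dy.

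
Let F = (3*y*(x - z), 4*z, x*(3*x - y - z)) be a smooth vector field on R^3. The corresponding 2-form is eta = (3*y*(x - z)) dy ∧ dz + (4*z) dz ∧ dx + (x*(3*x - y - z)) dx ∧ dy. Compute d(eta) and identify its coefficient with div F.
d(eta) = (-x + 3*y) dx ∧ dy ∧ dz; div F = -x + 3*y

For a 2-form in R^3 of the form above, applying d gives a 3-form with coefficient ∂P/∂x + ∂Q/∂y + ∂R/∂z:
  ∂P/∂x = 3*y
  ∂Q/∂y = 0
  ∂R/∂z = -x
Sum = -x + 3*y, which is exactly div F.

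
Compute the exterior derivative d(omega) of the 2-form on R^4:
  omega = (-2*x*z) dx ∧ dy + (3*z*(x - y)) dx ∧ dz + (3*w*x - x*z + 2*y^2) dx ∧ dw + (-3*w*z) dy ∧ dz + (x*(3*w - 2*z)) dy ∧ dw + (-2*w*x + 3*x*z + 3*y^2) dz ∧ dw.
d(omega) = (-2*x + 3*z) dx ∧ dy ∧ dz + (3*w - 4*y - 2*z) dx ∧ dy ∧ dw + (-2*w + x + 3*z) dx ∧ dz ∧ dw + (2*x + 6*y - 3*z) dy ∧ dz ∧ dw

For a 2-form omega = sum_{i<j} g_{ij} dx_i ∧ dx_j, the exterior derivative is
  d(omega) = sum_{i<j} d(g_{ij}) ∧ dx_i ∧ dx_j = sum_{i<j, k} (∂g_{ij}/∂x_k) dx_k ∧ dx_i ∧ dx_j.
Expand each term, using dx_k ∧ dx_i ∧ dx_j = sgn(permutation) dx_{(a)} ∧ dx_{(b)} ∧ dx_{(c)} with (a < b < c) sorted:
  d(-2*x*z) includes (∂/∂z)(-2*x*z) dz = (-2*x) dz, which multiplied by dx ∧ dy gives (-2*x) dx ∧ dy ∧ dz
  d(3*z*(x - y)) includes (∂/∂y)(3*z*(x - y)) dy = (-3*z) dy, which multiplied by dx ∧ dz gives (3*z) dx ∧ dy ∧ dz
  d(3*w*x - x*z + 2*y^2) includes (∂/∂y)(3*w*x - x*z + 2*y^2) dy = (4*y) dy, which multiplied by dx ∧ dw gives (-4*y) dx ∧ dy ∧ dw
  d(3*w*x - x*z + 2*y^2) includes (∂/∂z)(3*w*x - x*z + 2*y^2) dz = (-x) dz, which multiplied by dx ∧ dw gives (x) dx ∧ dz ∧ dw
  d(-3*w*z) includes (∂/∂w)(-3*w*z) dw = (-3*z) dw, which multiplied by dy ∧ dz gives (-3*z) dy ∧ dz ∧ dw
  d(x*(3*w - 2*z)) includes (∂/∂x)(x*(3*w - 2*z)) dx = (3*w - 2*z) dx, which multiplied by dy ∧ dw gives (3*w - 2*z) dx ∧ dy ∧ dw
  d(x*(3*w - 2*z)) includes (∂/∂z)(x*(3*w - 2*z)) dz = (-2*x) dz, which multiplied by dy ∧ dw gives (2*x) dy ∧ dz ∧ dw
  d(-2*w*x + 3*x*z + 3*y^2) includes (∂/∂x)(-2*w*x + 3*x*z + 3*y^2) dx = (-2*w + 3*z) dx, which multiplied by dz ∧ dw gives (-2*w + 3*z) dx ∧ dz ∧ dw
  d(-2*w*x + 3*x*z + 3*y^2) includes (∂/∂y)(-2*w*x + 3*x*z + 3*y^2) dy = (6*y) dy, which multiplied by dz ∧ dw gives (6*y) dy ∧ dz ∧ dw
Collecting like 3-forms: d(omega) = (-2*x + 3*z) dx ∧ dy ∧ dz + (3*w - 4*y - 2*z) dx ∧ dy ∧ dw + (-2*w + x + 3*z) dx ∧ dz ∧ dw + (2*x + 6*y - 3*z) dy ∧ dz ∧ dw.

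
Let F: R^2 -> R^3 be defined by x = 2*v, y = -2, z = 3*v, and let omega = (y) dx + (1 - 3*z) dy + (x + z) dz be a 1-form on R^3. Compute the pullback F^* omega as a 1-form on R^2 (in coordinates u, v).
F^* omega = (15*v - 4) dv

Using F^*(f dg) = (f ∘ F) d(g ∘ F), substitute each coordinate x_i by F_i(u, v) in f_i, and replace dx_i by d F_i = (∂F_i/∂u) du + (∂F_i/∂v) dv.
  For the x component: f_1(F) = -2; d F_1 = (0) du + (2) dv
  For the y component: f_2(F) = 1 - 9*v; d F_2 = (0) du + (0) dv
  For the z component: f_3(F) = 5*v; d F_3 = (0) du + (3) dv
Combining and collecting du, dv coefficients:
  coeff of du: 0
  coeff of dv: 15*v - 4
F^* omega = (15*v - 4) dv.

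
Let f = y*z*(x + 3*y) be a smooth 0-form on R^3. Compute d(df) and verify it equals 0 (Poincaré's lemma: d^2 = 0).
d(df) = 0

Step 1: df = sum_i (∂f/∂x_i) dx_i = (y*z) dx + (z*(x + 6*y)) dy + (y*(x + 3*y)) dz.
Step 2: Apply d again. Using the 1-form formula, the coefficient of dx ∧ dy in d(df) is ∂^2 f/∂x ∂y - ∂^2 f/∂y ∂x = (z) - (z) = 0 (equality of mixed partials for smooth f).
Similarly for dx ∧ dz and dy ∧ dz — all coefficients vanish. So d(df) = 0.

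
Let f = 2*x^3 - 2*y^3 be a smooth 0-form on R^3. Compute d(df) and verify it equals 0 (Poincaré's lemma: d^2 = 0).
d(df) = 0

Step 1: df = sum_i (∂f/∂x_i) dx_i = (6*x^2) dx + (-6*y^2) dy + (0) dz.
Step 2: Apply d again. Using the 1-form formula, the coefficient of dx ∧ dy in d(df) is ∂^2 f/∂x ∂y - ∂^2 f/∂y ∂x = (0) - (0) = 0 (equality of mixed partials for smooth f).
Similarly for dx ∧ dz and dy ∧ dz — all coefficients vanish. So d(df) = 0.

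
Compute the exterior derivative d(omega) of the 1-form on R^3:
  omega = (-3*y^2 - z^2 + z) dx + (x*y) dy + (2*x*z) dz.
d(omega) = (7*y) dx ∧ dy + (4*z - 1) dx ∧ dz

For a 1-form omega = sum_i f_i dx_i, the exterior derivative is
  d(omega) = sum_{i < j} (∂f_j/∂x_i - ∂f_i/∂x_j) dx_i ∧ dx_j.
  coefficient of dx ∧ dy: ∂f_2/∂x - ∂f_1/∂y = ∂(x*y)/∂x - ∂(-3*y^2 - z^2 + z)/∂y = 7*y
  coefficient of dx ∧ dz: ∂f_3/∂x - ∂f_1/∂z = ∂(2*x*z)/∂x - ∂(-3*y^2 - z^2 + z)/∂z = 4*z - 1
Assembling: d(omega) = (7*y) dx ∧ dy + (4*z - 1) dx ∧ dz.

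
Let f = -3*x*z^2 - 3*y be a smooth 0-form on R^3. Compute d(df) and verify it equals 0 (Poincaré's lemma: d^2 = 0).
d(df) = 0

Step 1: df = sum_i (∂f/∂x_i) dx_i = (-3*z^2) dx + (-3) dy + (-6*x*z) dz.
Step 2: Apply d again. Using the 1-form formula, the coefficient of dx ∧ dy in d(df) is ∂^2 f/∂x ∂y - ∂^2 f/∂y ∂x = (0) - (0) = 0 (equality of mixed partials for smooth f).
Similarly for dx ∧ dz and dy ∧ dz — all coefficients vanish. So d(df) = 0.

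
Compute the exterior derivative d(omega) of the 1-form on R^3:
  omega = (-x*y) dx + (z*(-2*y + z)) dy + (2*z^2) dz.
d(omega) = (x) dx ∧ dy + (2*y - 2*z) dy ∧ dz

For a 1-form omega = sum_i f_i dx_i, the exterior derivative is
  d(omega) = sum_{i < j} (∂f_j/∂x_i - ∂f_i/∂x_j) dx_i ∧ dx_j.
  coefficient of dx ∧ dy: ∂f_2/∂x - ∂f_1/∂y = ∂(z*(-2*y + z))/∂x - ∂(-x*y)/∂y = x
  coefficient of dy ∧ dz: ∂f_3/∂y - ∂f_2/∂z = ∂(2*z^2)/∂y - ∂(z*(-2*y + z))/∂z = 2*y - 2*z
Assembling: d(omega) = (x) dx ∧ dy + (2*y - 2*z) dy ∧ dz.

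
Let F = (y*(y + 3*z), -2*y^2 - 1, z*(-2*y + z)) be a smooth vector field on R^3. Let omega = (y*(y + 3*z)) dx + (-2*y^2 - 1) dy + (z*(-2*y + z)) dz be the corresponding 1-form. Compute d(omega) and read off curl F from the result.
d(omega) = (-2*z) dy ∧ dz + (3*y) dz ∧ dx + (-2*y - 3*z) dx ∧ dy; curl F = (-2*z, 3*y, -2*y - 3*z)

d omega = sum_{i<j} (∂f_j/∂x_i - ∂f_i/∂x_j) dx_i ∧ dx_j. Under the identification (dy ∧ dz, dz ∧ dx, dx ∧ dy) ↔ (e_x, e_y, e_z), the coefficients are exactly the components of curl F. Compute:
  ∂R/∂y - ∂Q/∂z = (-2*z) - (0) = -2*z
  ∂P/∂z - ∂R/∂x = (3*y) - (0) = 3*y
  ∂Q/∂x - ∂P/∂y = (0) - (2*y + 3*z) = -2*y - 3*z.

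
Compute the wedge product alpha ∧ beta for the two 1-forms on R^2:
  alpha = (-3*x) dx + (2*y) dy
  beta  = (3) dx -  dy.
alpha ∧ beta = (3*x - 6*y) dx ∧ dy

Distribute the wedge, using dx_i ∧ dx_j = -dx_j ∧ dx_i and dx_i ∧ dx_i = 0. For each pair (i, j) with i < j, the coefficient of dx_i ∧ dx_j in alpha ∧ beta is (alpha_i * beta_j - alpha_j * beta_i). Collecting: alpha ∧ beta = (3*x - 6*y) dx ∧ dy.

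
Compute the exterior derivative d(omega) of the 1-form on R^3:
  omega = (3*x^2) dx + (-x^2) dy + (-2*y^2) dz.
d(omega) = (-2*x) dx ∧ dy + (-4*y) dy ∧ dz

For a 1-form omega = sum_i f_i dx_i, the exterior derivative is
  d(omega) = sum_{i < j} (∂f_j/∂x_i - ∂f_i/∂x_j) dx_i ∧ dx_j.
  coefficient of dx ∧ dy: ∂f_2/∂x - ∂f_1/∂y = ∂(-x^2)/∂x - ∂(3*x^2)/∂y = -2*x
  coefficient of dy ∧ dz: ∂f_3/∂y - ∂f_2/∂z = ∂(-2*y^2)/∂y - ∂(-x^2)/∂z = -4*y
Assembling: d(omega) = (-2*x) dx ∧ dy + (-4*y) dy ∧ dz.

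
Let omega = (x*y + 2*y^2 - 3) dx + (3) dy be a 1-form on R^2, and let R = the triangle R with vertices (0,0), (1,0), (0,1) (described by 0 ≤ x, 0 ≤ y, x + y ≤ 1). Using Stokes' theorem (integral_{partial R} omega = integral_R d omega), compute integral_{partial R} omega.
integral_(partial R) omega = -5/6

Stokes: integral_partial_R omega = integral_R d omega with d omega = (∂Q/∂x - ∂P/∂y) dx ∧ dy.
  ∂Q/∂x = 0
  ∂P/∂y = x + 4*y
  integrand = ∂Q/∂x - ∂P/∂y = -x - 4*y.
Integrating over R: integral_0^1 integral_0^{1-x} (-x - 4*y) dy dx = -5/6.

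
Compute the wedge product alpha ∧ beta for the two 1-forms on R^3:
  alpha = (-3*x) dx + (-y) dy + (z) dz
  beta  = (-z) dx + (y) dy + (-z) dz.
alpha ∧ beta = (-y*(3*x + z)) dx ∧ dy + (z*(3*x + z)) dx ∧ dz

Distribute the wedge, using dx_i ∧ dx_j = -dx_j ∧ dx_i and dx_i ∧ dx_i = 0. For each pair (i, j) with i < j, the coefficient of dx_i ∧ dx_j in alpha ∧ beta is (alpha_i * beta_j - alpha_j * beta_i). Collecting: alpha ∧ beta = (-y*(3*x + z)) dx ∧ dy + (z*(3*x + z)) dx ∧ dz.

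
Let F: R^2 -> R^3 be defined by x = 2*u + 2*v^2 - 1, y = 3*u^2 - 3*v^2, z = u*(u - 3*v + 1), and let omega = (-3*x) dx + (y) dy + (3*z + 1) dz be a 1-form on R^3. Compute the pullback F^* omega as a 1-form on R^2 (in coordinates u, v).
F^* omega = (24*u^3 - 27*u^2*v + 9*u^2 + 9*u*v^2 - 18*u*v - 7*u - 12*v^2 - 3*v + 7) du + (-9*u^3 + 9*u^2*v - 9*u^2 - 24*u*v - 3*u - 6*v^3 + 12*v) dv

Using F^*(f dg) = (f ∘ F) d(g ∘ F), substitute each coordinate x_i by F_i(u, v) in f_i, and replace dx_i by d F_i = (∂F_i/∂u) du + (∂F_i/∂v) dv.
  For the x component: f_1(F) = -6*u - 6*v^2 + 3; d F_1 = (2) du + (4*v) dv
  For the y component: f_2(F) = 3*u^2 - 3*v^2; d F_2 = (6*u) du + (-6*v) dv
  For the z component: f_3(F) = 3*u^2 - 9*u*v + 3*u + 1; d F_3 = (2*u - 3*v + 1) du + (-3*u) dv
Combining and collecting du, dv coefficients:
  coeff of du: 24*u^3 - 27*u^2*v + 9*u^2 + 9*u*v^2 - 18*u*v - 7*u - 12*v^2 - 3*v + 7
  coeff of dv: -9*u^3 + 9*u^2*v - 9*u^2 - 24*u*v - 3*u - 6*v^3 + 12*v
F^* omega = (24*u^3 - 27*u^2*v + 9*u^2 + 9*u*v^2 - 18*u*v - 7*u - 12*v^2 - 3*v + 7) du + (-9*u^3 + 9*u^2*v - 9*u^2 - 24*u*v - 3*u - 6*v^3 + 12*v) dv.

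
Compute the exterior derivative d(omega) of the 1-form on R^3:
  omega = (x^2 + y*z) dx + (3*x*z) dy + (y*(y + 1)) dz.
d(omega) = (2*z) dx ∧ dy + (-y) dx ∧ dz + (-3*x + 2*y + 1) dy ∧ dz

For a 1-form omega = sum_i f_i dx_i, the exterior derivative is
  d(omega) = sum_{i < j} (∂f_j/∂x_i - ∂f_i/∂x_j) dx_i ∧ dx_j.
  coefficient of dx ∧ dy: ∂f_2/∂x - ∂f_1/∂y = ∂(3*x*z)/∂x - ∂(x^2 + y*z)/∂y = 2*z
  coefficient of dx ∧ dz: ∂f_3/∂x - ∂f_1/∂z = ∂(y*(y + 1))/∂x - ∂(x^2 + y*z)/∂z = -y
  coefficient of dy ∧ dz: ∂f_3/∂y - ∂f_2/∂z = ∂(y*(y + 1))/∂y - ∂(3*x*z)/∂z = -3*x + 2*y + 1
Assembling: d(omega) = (2*z) dx ∧ dy + (-y) dx ∧ dz + (-3*x + 2*y + 1) dy ∧ dz.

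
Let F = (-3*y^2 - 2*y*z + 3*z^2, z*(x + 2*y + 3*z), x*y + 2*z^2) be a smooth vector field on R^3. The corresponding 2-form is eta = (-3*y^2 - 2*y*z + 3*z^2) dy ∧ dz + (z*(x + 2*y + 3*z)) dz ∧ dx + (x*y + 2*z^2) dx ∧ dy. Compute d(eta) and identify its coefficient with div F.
d(eta) = (6*z) dx ∧ dy ∧ dz; div F = 6*z

For a 2-form in R^3 of the form above, applying d gives a 3-form with coefficient ∂P/∂x + ∂Q/∂y + ∂R/∂z:
  ∂P/∂x = 0
  ∂Q/∂y = 2*z
  ∂R/∂z = 4*z
Sum = 6*z, which is exactly div F.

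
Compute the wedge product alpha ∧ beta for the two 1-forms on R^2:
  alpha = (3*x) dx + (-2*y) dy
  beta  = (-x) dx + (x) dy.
alpha ∧ beta = (x*(3*x - 2*y)) dx ∧ dy

Distribute the wedge, using dx_i ∧ dx_j = -dx_j ∧ dx_i and dx_i ∧ dx_i = 0. For each pair (i, j) with i < j, the coefficient of dx_i ∧ dx_j in alpha ∧ beta is (alpha_i * beta_j - alpha_j * beta_i). Collecting: alpha ∧ beta = (x*(3*x - 2*y)) dx ∧ dy.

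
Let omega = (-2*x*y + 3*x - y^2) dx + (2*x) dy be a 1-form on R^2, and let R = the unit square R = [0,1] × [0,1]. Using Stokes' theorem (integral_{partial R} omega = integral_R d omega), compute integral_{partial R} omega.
integral_(partial R) omega = 4

Stokes: integral_partial_R omega = integral_R d omega with d omega = (∂Q/∂x - ∂P/∂y) dx ∧ dy.
  ∂Q/∂x = 2
  ∂P/∂y = -2*x - 2*y
  integrand = ∂Q/∂x - ∂P/∂y = 2*x + 2*y + 2.
Integrating over R: integral_0^1 integral_0^1 (2*x + 2*y + 2) dx dy = 4.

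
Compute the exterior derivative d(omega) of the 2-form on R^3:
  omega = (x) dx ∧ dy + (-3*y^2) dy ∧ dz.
d(omega) = 0

For a 2-form omega = sum_{i<j} g_{ij} dx_i ∧ dx_j, the exterior derivative is
  d(omega) = sum_{i<j} d(g_{ij}) ∧ dx_i ∧ dx_j = sum_{i<j, k} (∂g_{ij}/∂x_k) dx_k ∧ dx_i ∧ dx_j.
Expand each term, using dx_k ∧ dx_i ∧ dx_j = sgn(permutation) dx_{(a)} ∧ dx_{(b)} ∧ dx_{(c)} with (a < b < c) sorted:

Collecting like 3-forms: d(omega) = 0.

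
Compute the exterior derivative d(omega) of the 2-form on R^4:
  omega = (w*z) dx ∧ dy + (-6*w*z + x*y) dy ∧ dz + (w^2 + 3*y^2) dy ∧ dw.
d(omega) = (w + y) dx ∧ dy ∧ dz + (z) dx ∧ dy ∧ dw + (-6*z) dy ∧ dz ∧ dw

For a 2-form omega = sum_{i<j} g_{ij} dx_i ∧ dx_j, the exterior derivative is
  d(omega) = sum_{i<j} d(g_{ij}) ∧ dx_i ∧ dx_j = sum_{i<j, k} (∂g_{ij}/∂x_k) dx_k ∧ dx_i ∧ dx_j.
Expand each term, using dx_k ∧ dx_i ∧ dx_j = sgn(permutation) dx_{(a)} ∧ dx_{(b)} ∧ dx_{(c)} with (a < b < c) sorted:
  d(w*z) includes (∂/∂z)(w*z) dz = (w) dz, which multiplied by dx ∧ dy gives (w) dx ∧ dy ∧ dz
  d(w*z) includes (∂/∂w)(w*z) dw = (z) dw, which multiplied by dx ∧ dy gives (z) dx ∧ dy ∧ dw
  d(-6*w*z + x*y) includes (∂/∂x)(-6*w*z + x*y) dx = (y) dx, which multiplied by dy ∧ dz gives (y) dx ∧ dy ∧ dz
  d(-6*w*z + x*y) includes (∂/∂w)(-6*w*z + x*y) dw = (-6*z) dw, which multiplied by dy ∧ dz gives (-6*z) dy ∧ dz ∧ dw
Collecting like 3-forms: d(omega) = (w + y) dx ∧ dy ∧ dz + (z) dx ∧ dy ∧ dw + (-6*z) dy ∧ dz ∧ dw.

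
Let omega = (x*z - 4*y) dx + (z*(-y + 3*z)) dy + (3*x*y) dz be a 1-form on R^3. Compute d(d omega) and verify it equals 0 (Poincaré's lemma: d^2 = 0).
d(d omega) = 0

Step 1: d omega = sum_{i<j} (∂f_j/∂x_i - ∂f_i/∂x_j) dx_i ∧ dx_j:
  coeff of dx ∧ dy: 4
  coeff of dx ∧ dz: -x + 3*y
  coeff of dy ∧ dz: 3*x + y - 6*z
Step 2: Apply d again to each 2-form coefficient. The only possible 3-form in R^3 is dx ∧ dy ∧ dz, with coefficient
  ∂(coeff of dy∧dz)/∂x - ∂(coeff of dx∧dz)/∂y + ∂(coeff of dx∧dy)/∂z
  = ∂/∂x (3*x + y - 6*z) - ∂/∂y (-x + 3*y) + ∂/∂z (4).
Each of these terms simplifies to sums of mixed partials that cancel in pairs. The result is 0 (by equality of mixed partials for smooth functions — Schwarz / Clairaut).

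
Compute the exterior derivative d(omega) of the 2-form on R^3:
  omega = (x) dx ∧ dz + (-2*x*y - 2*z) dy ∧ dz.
d(omega) = (-2*y) dx ∧ dy ∧ dz

For a 2-form omega = sum_{i<j} g_{ij} dx_i ∧ dx_j, the exterior derivative is
  d(omega) = sum_{i<j} d(g_{ij}) ∧ dx_i ∧ dx_j = sum_{i<j, k} (∂g_{ij}/∂x_k) dx_k ∧ dx_i ∧ dx_j.
Expand each term, using dx_k ∧ dx_i ∧ dx_j = sgn(permutation) dx_{(a)} ∧ dx_{(b)} ∧ dx_{(c)} with (a < b < c) sorted:
  d(-2*x*y - 2*z) includes (∂/∂x)(-2*x*y - 2*z) dx = (-2*y) dx, which multiplied by dy ∧ dz gives (-2*y) dx ∧ dy ∧ dz
Collecting like 3-forms: d(omega) = (-2*y) dx ∧ dy ∧ dz.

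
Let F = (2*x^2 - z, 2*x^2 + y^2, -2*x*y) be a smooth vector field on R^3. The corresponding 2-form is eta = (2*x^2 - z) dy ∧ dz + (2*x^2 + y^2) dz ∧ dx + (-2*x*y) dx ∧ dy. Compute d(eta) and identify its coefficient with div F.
d(eta) = (4*x + 2*y) dx ∧ dy ∧ dz; div F = 4*x + 2*y

For a 2-form in R^3 of the form above, applying d gives a 3-form with coefficient ∂P/∂x + ∂Q/∂y + ∂R/∂z:
  ∂P/∂x = 4*x
  ∂Q/∂y = 2*y
  ∂R/∂z = 0
Sum = 4*x + 2*y, which is exactly div F.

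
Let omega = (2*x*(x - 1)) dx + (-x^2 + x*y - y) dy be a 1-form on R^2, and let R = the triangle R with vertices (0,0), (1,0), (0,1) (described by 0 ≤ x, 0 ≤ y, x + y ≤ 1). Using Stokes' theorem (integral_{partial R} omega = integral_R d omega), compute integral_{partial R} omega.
integral_(partial R) omega = -1/6

Stokes: integral_partial_R omega = integral_R d omega with d omega = (∂Q/∂x - ∂P/∂y) dx ∧ dy.
  ∂Q/∂x = -2*x + y
  ∂P/∂y = 0
  integrand = ∂Q/∂x - ∂P/∂y = -2*x + y.
Integrating over R: integral_0^1 integral_0^{1-x} (-2*x + y) dy dx = -1/6.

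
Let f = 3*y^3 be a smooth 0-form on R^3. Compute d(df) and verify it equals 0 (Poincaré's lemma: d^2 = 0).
d(df) = 0

Step 1: df = sum_i (∂f/∂x_i) dx_i = (0) dx + (9*y^2) dy + (0) dz.
Step 2: Apply d again. Using the 1-form formula, the coefficient of dx ∧ dy in d(df) is ∂^2 f/∂x ∂y - ∂^2 f/∂y ∂x = (0) - (0) = 0 (equality of mixed partials for smooth f).
Similarly for dx ∧ dz and dy ∧ dz — all coefficients vanish. So d(df) = 0.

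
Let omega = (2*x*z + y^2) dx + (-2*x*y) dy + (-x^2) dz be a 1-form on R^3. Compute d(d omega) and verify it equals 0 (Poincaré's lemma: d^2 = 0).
d(d omega) = 0

Step 1: d omega = sum_{i<j} (∂f_j/∂x_i - ∂f_i/∂x_j) dx_i ∧ dx_j:
  coeff of dx ∧ dy: -4*y
  coeff of dx ∧ dz: -4*x
  coeff of dy ∧ dz: 0
Step 2: Apply d again to each 2-form coefficient. The only possible 3-form in R^3 is dx ∧ dy ∧ dz, with coefficient
  ∂(coeff of dy∧dz)/∂x - ∂(coeff of dx∧dz)/∂y + ∂(coeff of dx∧dy)/∂z
  = ∂/∂x (0) - ∂/∂y (-4*x) + ∂/∂z (-4*y).
Each of these terms simplifies to sums of mixed partials that cancel in pairs. The result is 0 (by equality of mixed partials for smooth functions — Schwarz / Clairaut).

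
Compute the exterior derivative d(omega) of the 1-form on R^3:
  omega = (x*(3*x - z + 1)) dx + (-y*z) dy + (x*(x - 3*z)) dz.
d(omega) = (3*x - 3*z) dx ∧ dz + (y) dy ∧ dz

For a 1-form omega = sum_i f_i dx_i, the exterior derivative is
  d(omega) = sum_{i < j} (∂f_j/∂x_i - ∂f_i/∂x_j) dx_i ∧ dx_j.
  coefficient of dx ∧ dz: ∂f_3/∂x - ∂f_1/∂z = ∂(x*(x - 3*z))/∂x - ∂(x*(3*x - z + 1))/∂z = 3*x - 3*z
  coefficient of dy ∧ dz: ∂f_3/∂y - ∂f_2/∂z = ∂(x*(x - 3*z))/∂y - ∂(-y*z)/∂z = y
Assembling: d(omega) = (3*x - 3*z) dx ∧ dz + (y) dy ∧ dz.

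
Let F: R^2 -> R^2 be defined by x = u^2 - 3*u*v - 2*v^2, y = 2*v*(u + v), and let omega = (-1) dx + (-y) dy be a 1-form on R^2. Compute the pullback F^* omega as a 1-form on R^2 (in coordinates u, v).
F^* omega = (-4*u*v^2 - 2*u - 4*v^3 + 3*v) du + (-4*u^2*v - 12*u*v^2 + 3*u - 8*v^3 + 4*v) dv

Using F^*(f dg) = (f ∘ F) d(g ∘ F), substitute each coordinate x_i by F_i(u, v) in f_i, and replace dx_i by d F_i = (∂F_i/∂u) du + (∂F_i/∂v) dv.
  For the x component: f_1(F) = -1; d F_1 = (2*u - 3*v) du + (-3*u - 4*v) dv
  For the y component: f_2(F) = 2*v*(-u - v); d F_2 = (2*v) du + (2*u + 4*v) dv
Combining and collecting du, dv coefficients:
  coeff of du: -4*u*v^2 - 2*u - 4*v^3 + 3*v
  coeff of dv: -4*u^2*v - 12*u*v^2 + 3*u - 8*v^3 + 4*v
F^* omega = (-4*u*v^2 - 2*u - 4*v^3 + 3*v) du + (-4*u^2*v - 12*u*v^2 + 3*u - 8*v^3 + 4*v) dv.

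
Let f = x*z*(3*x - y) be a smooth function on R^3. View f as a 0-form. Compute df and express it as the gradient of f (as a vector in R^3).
df = (z*(6*x - y)) dx + (-x*z) dy + (x*(3*x - y)) dz; grad f = (z*(6*x - y), -x*z, x*(3*x - y))

For a 0-form f, d f = (∂f/∂x) dx + (∂f/∂y) dy + (∂f/∂z) dz. The components of the vector representation are exactly the entries of grad f in Cartesian coordinates:
  ∂f/∂x = z*(6*x - y)
  ∂f/∂y = -x*z
  ∂f/∂z = x*(3*x - y).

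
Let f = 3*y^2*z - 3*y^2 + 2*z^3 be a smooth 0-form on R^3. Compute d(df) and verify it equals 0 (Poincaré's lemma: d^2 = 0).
d(df) = 0

Step 1: df = sum_i (∂f/∂x_i) dx_i = (0) dx + (6*y*(z - 1)) dy + (3*y^2 + 6*z^2) dz.
Step 2: Apply d again. Using the 1-form formula, the coefficient of dx ∧ dy in d(df) is ∂^2 f/∂x ∂y - ∂^2 f/∂y ∂x = (0) - (0) = 0 (equality of mixed partials for smooth f).
Similarly for dx ∧ dz and dy ∧ dz — all coefficients vanish. So d(df) = 0.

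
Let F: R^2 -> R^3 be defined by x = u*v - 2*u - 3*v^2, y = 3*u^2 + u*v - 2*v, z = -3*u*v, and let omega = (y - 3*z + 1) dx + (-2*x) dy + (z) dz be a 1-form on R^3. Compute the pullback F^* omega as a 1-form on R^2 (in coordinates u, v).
F^* omega = (-9*u^2*v + 18*u^2 + 53*u*v^2 - 16*u*v + 6*v^3 - 2*v^2 + 5*v - 2) du + (3*u^3 - u^2*v + 4*u^2 - 54*u*v^2 + 2*u*v - 7*u - 6*v) dv

Using F^*(f dg) = (f ∘ F) d(g ∘ F), substitute each coordinate x_i by F_i(u, v) in f_i, and replace dx_i by d F_i = (∂F_i/∂u) du + (∂F_i/∂v) dv.
  For the x component: f_1(F) = 3*u^2 + 10*u*v - 2*v + 1; d F_1 = (v - 2) du + (u - 6*v) dv
  For the y component: f_2(F) = -2*u*v + 4*u + 6*v^2; d F_2 = (6*u + v) du + (u - 2) dv
  For the z component: f_3(F) = -3*u*v; d F_3 = (-3*v) du + (-3*u) dv
Combining and collecting du, dv coefficients:
  coeff of du: -9*u^2*v + 18*u^2 + 53*u*v^2 - 16*u*v + 6*v^3 - 2*v^2 + 5*v - 2
  coeff of dv: 3*u^3 - u^2*v + 4*u^2 - 54*u*v^2 + 2*u*v - 7*u - 6*v
F^* omega = (-9*u^2*v + 18*u^2 + 53*u*v^2 - 16*u*v + 6*v^3 - 2*v^2 + 5*v - 2) du + (3*u^3 - u^2*v + 4*u^2 - 54*u*v^2 + 2*u*v - 7*u - 6*v) dv.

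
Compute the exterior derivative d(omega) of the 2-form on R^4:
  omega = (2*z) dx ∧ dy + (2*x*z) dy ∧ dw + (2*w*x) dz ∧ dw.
d(omega) = (2) dx ∧ dy ∧ dz + (2*z) dx ∧ dy ∧ dw + (-2*x) dy ∧ dz ∧ dw + (2*w) dx ∧ dz ∧ dw

For a 2-form omega = sum_{i<j} g_{ij} dx_i ∧ dx_j, the exterior derivative is
  d(omega) = sum_{i<j} d(g_{ij}) ∧ dx_i ∧ dx_j = sum_{i<j, k} (∂g_{ij}/∂x_k) dx_k ∧ dx_i ∧ dx_j.
Expand each term, using dx_k ∧ dx_i ∧ dx_j = sgn(permutation) dx_{(a)} ∧ dx_{(b)} ∧ dx_{(c)} with (a < b < c) sorted:
  d(2*z) includes (∂/∂z)(2*z) dz = (2) dz, which multiplied by dx ∧ dy gives (2) dx ∧ dy ∧ dz
  d(2*x*z) includes (∂/∂x)(2*x*z) dx = (2*z) dx, which multiplied by dy ∧ dw gives (2*z) dx ∧ dy ∧ dw
  d(2*x*z) includes (∂/∂z)(2*x*z) dz = (2*x) dz, which multiplied by dy ∧ dw gives (-2*x) dy ∧ dz ∧ dw
  d(2*w*x) includes (∂/∂x)(2*w*x) dx = (2*w) dx, which multiplied by dz ∧ dw gives (2*w) dx ∧ dz ∧ dw
Collecting like 3-forms: d(omega) = (2) dx ∧ dy ∧ dz + (2*z) dx ∧ dy ∧ dw + (-2*x) dy ∧ dz ∧ dw + (2*w) dx ∧ dz ∧ dw.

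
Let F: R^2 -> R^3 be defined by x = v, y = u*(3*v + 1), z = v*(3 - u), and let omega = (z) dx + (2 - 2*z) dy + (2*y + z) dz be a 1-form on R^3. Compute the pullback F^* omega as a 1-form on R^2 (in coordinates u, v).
F^* omega = (u*v^2 - 21*v^2 + 2) du + (u^2*v - 2*u^2 - 7*u*v + 12*u + 12*v) dv

Using F^*(f dg) = (f ∘ F) d(g ∘ F), substitute each coordinate x_i by F_i(u, v) in f_i, and replace dx_i by d F_i = (∂F_i/∂u) du + (∂F_i/∂v) dv.
  For the x component: f_1(F) = v*(3 - u); d F_1 = (0) du + (1) dv
  For the y component: f_2(F) = 2*u*v - 6*v + 2; d F_2 = (3*v + 1) du + (3*u) dv
  For the z component: f_3(F) = 5*u*v + 2*u + 3*v; d F_3 = (-v) du + (3 - u) dv
Combining and collecting du, dv coefficients:
  coeff of du: u*v^2 - 21*v^2 + 2
  coeff of dv: u^2*v - 2*u^2 - 7*u*v + 12*u + 12*v
F^* omega = (u*v^2 - 21*v^2 + 2) du + (u^2*v - 2*u^2 - 7*u*v + 12*u + 12*v) dv.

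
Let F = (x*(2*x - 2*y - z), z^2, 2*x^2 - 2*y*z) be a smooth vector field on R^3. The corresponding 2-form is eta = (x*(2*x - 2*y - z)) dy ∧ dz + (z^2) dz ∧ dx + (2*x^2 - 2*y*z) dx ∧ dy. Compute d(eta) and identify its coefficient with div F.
d(eta) = (4*x - 4*y - z) dx ∧ dy ∧ dz; div F = 4*x - 4*y - z

For a 2-form in R^3 of the form above, applying d gives a 3-form with coefficient ∂P/∂x + ∂Q/∂y + ∂R/∂z:
  ∂P/∂x = 4*x - 2*y - z
  ∂Q/∂y = 0
  ∂R/∂z = -2*y
Sum = 4*x - 4*y - z, which is exactly div F.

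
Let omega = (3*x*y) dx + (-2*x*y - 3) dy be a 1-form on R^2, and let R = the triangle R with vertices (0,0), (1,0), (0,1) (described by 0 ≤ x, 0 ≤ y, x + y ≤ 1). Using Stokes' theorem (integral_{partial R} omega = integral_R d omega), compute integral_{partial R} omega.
integral_(partial R) omega = -5/6

Stokes: integral_partial_R omega = integral_R d omega with d omega = (∂Q/∂x - ∂P/∂y) dx ∧ dy.
  ∂Q/∂x = -2*y
  ∂P/∂y = 3*x
  integrand = ∂Q/∂x - ∂P/∂y = -3*x - 2*y.
Integrating over R: integral_0^1 integral_0^{1-x} (-3*x - 2*y) dy dx = -5/6.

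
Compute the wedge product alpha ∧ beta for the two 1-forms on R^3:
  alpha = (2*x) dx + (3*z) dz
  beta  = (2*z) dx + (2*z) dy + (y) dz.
alpha ∧ beta = (4*x*z) dx ∧ dy + (2*x*y - 6*z^2) dx ∧ dz + (-6*z^2) dy ∧ dz

Distribute the wedge, using dx_i ∧ dx_j = -dx_j ∧ dx_i and dx_i ∧ dx_i = 0. For each pair (i, j) with i < j, the coefficient of dx_i ∧ dx_j in alpha ∧ beta is (alpha_i * beta_j - alpha_j * beta_i). Collecting: alpha ∧ beta = (4*x*z) dx ∧ dy + (2*x*y - 6*z^2) dx ∧ dz + (-6*z^2) dy ∧ dz.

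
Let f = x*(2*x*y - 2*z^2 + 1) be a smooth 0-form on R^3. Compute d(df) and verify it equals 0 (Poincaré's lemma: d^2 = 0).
d(df) = 0

Step 1: df = sum_i (∂f/∂x_i) dx_i = (4*x*y - 2*z^2 + 1) dx + (2*x^2) dy + (-4*x*z) dz.
Step 2: Apply d again. Using the 1-form formula, the coefficient of dx ∧ dy in d(df) is ∂^2 f/∂x ∂y - ∂^2 f/∂y ∂x = (4*x) - (4*x) = 0 (equality of mixed partials for smooth f).
Similarly for dx ∧ dz and dy ∧ dz — all coefficients vanish. So d(df) = 0.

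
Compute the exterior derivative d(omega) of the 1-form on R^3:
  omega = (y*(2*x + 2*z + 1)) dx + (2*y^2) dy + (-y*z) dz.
d(omega) = (-2*x - 2*z - 1) dx ∧ dy + (-2*y) dx ∧ dz + (-z) dy ∧ dz

For a 1-form omega = sum_i f_i dx_i, the exterior derivative is
  d(omega) = sum_{i < j} (∂f_j/∂x_i - ∂f_i/∂x_j) dx_i ∧ dx_j.
  coefficient of dx ∧ dy: ∂f_2/∂x - ∂f_1/∂y = ∂(2*y^2)/∂x - ∂(y*(2*x + 2*z + 1))/∂y = -2*x - 2*z - 1
  coefficient of dx ∧ dz: ∂f_3/∂x - ∂f_1/∂z = ∂(-y*z)/∂x - ∂(y*(2*x + 2*z + 1))/∂z = -2*y
  coefficient of dy ∧ dz: ∂f_3/∂y - ∂f_2/∂z = ∂(-y*z)/∂y - ∂(2*y^2)/∂z = -z
Assembling: d(omega) = (-2*x - 2*z - 1) dx ∧ dy + (-2*y) dx ∧ dz + (-z) dy ∧ dz.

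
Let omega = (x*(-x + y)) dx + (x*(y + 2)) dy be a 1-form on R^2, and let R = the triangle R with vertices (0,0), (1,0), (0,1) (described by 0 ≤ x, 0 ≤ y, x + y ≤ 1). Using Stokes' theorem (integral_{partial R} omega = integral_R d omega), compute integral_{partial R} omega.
integral_(partial R) omega = 1

Stokes: integral_partial_R omega = integral_R d omega with d omega = (∂Q/∂x - ∂P/∂y) dx ∧ dy.
  ∂Q/∂x = y + 2
  ∂P/∂y = x
  integrand = ∂Q/∂x - ∂P/∂y = -x + y + 2.
Integrating over R: integral_0^1 integral_0^{1-x} (-x + y + 2) dy dx = 1.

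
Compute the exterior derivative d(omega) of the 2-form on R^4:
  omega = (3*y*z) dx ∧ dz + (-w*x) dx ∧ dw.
d(omega) = (-3*z) dx ∧ dy ∧ dz

For a 2-form omega = sum_{i<j} g_{ij} dx_i ∧ dx_j, the exterior derivative is
  d(omega) = sum_{i<j} d(g_{ij}) ∧ dx_i ∧ dx_j = sum_{i<j, k} (∂g_{ij}/∂x_k) dx_k ∧ dx_i ∧ dx_j.
Expand each term, using dx_k ∧ dx_i ∧ dx_j = sgn(permutation) dx_{(a)} ∧ dx_{(b)} ∧ dx_{(c)} with (a < b < c) sorted:
  d(3*y*z) includes (∂/∂y)(3*y*z) dy = (3*z) dy, which multiplied by dx ∧ dz gives (-3*z) dx ∧ dy ∧ dz
Collecting like 3-forms: d(omega) = (-3*z) dx ∧ dy ∧ dz.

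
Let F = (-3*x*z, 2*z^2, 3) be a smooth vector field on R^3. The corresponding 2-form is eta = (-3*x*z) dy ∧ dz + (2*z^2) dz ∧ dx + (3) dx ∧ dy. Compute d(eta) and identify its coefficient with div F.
d(eta) = (-3*z) dx ∧ dy ∧ dz; div F = -3*z

For a 2-form in R^3 of the form above, applying d gives a 3-form with coefficient ∂P/∂x + ∂Q/∂y + ∂R/∂z:
  ∂P/∂x = -3*z
  ∂Q/∂y = 0
  ∂R/∂z = 0
Sum = -3*z, which is exactly div F.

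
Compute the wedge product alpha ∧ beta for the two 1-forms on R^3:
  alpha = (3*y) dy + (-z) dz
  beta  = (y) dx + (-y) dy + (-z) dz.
alpha ∧ beta = (-3*y^2) dx ∧ dy + (-4*y*z) dy ∧ dz + (y*z) dx ∧ dz

Distribute the wedge, using dx_i ∧ dx_j = -dx_j ∧ dx_i and dx_i ∧ dx_i = 0. For each pair (i, j) with i < j, the coefficient of dx_i ∧ dx_j in alpha ∧ beta is (alpha_i * beta_j - alpha_j * beta_i). Collecting: alpha ∧ beta = (-3*y^2) dx ∧ dy + (-4*y*z) dy ∧ dz + (y*z) dx ∧ dz.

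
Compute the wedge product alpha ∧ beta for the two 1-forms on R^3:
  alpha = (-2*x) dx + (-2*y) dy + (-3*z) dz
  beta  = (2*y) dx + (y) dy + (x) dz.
alpha ∧ beta = (2*y*(-x + 2*y)) dx ∧ dy + (-2*x^2 + 6*y*z) dx ∧ dz + (y*(-2*x + 3*z)) dy ∧ dz

Distribute the wedge, using dx_i ∧ dx_j = -dx_j ∧ dx_i and dx_i ∧ dx_i = 0. For each pair (i, j) with i < j, the coefficient of dx_i ∧ dx_j in alpha ∧ beta is (alpha_i * beta_j - alpha_j * beta_i). Collecting: alpha ∧ beta = (2*y*(-x + 2*y)) dx ∧ dy + (-2*x^2 + 6*y*z) dx ∧ dz + (y*(-2*x + 3*z)) dy ∧ dz.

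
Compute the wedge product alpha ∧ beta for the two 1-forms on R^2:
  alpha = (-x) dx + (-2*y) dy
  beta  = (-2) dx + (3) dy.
alpha ∧ beta = (-3*x - 4*y) dx ∧ dy

Distribute the wedge, using dx_i ∧ dx_j = -dx_j ∧ dx_i and dx_i ∧ dx_i = 0. For each pair (i, j) with i < j, the coefficient of dx_i ∧ dx_j in alpha ∧ beta is (alpha_i * beta_j - alpha_j * beta_i). Collecting: alpha ∧ beta = (-3*x - 4*y) dx ∧ dy.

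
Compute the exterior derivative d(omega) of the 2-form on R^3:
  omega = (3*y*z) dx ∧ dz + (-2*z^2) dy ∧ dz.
d(omega) = (-3*z) dx ∧ dy ∧ dz

For a 2-form omega = sum_{i<j} g_{ij} dx_i ∧ dx_j, the exterior derivative is
  d(omega) = sum_{i<j} d(g_{ij}) ∧ dx_i ∧ dx_j = sum_{i<j, k} (∂g_{ij}/∂x_k) dx_k ∧ dx_i ∧ dx_j.
Expand each term, using dx_k ∧ dx_i ∧ dx_j = sgn(permutation) dx_{(a)} ∧ dx_{(b)} ∧ dx_{(c)} with (a < b < c) sorted:
  d(3*y*z) includes (∂/∂y)(3*y*z) dy = (3*z) dy, which multiplied by dx ∧ dz gives (-3*z) dx ∧ dy ∧ dz
Collecting like 3-forms: d(omega) = (-3*z) dx ∧ dy ∧ dz.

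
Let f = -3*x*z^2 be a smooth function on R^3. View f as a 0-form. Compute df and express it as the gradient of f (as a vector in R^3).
df = (-3*z^2) dx + (0) dy + (-6*x*z) dz; grad f = (-3*z^2, 0, -6*x*z)

For a 0-form f, d f = (∂f/∂x) dx + (∂f/∂y) dy + (∂f/∂z) dz. The components of the vector representation are exactly the entries of grad f in Cartesian coordinates:
  ∂f/∂x = -3*z^2
  ∂f/∂y = 0
  ∂f/∂z = -6*x*z.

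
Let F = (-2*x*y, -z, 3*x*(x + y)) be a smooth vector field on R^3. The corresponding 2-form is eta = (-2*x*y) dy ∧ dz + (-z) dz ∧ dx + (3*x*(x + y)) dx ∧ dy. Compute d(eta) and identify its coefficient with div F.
d(eta) = (-2*y) dx ∧ dy ∧ dz; div F = -2*y

For a 2-form in R^3 of the form above, applying d gives a 3-form with coefficient ∂P/∂x + ∂Q/∂y + ∂R/∂z:
  ∂P/∂x = -2*y
  ∂Q/∂y = 0
  ∂R/∂z = 0
Sum = -2*y, which is exactly div F.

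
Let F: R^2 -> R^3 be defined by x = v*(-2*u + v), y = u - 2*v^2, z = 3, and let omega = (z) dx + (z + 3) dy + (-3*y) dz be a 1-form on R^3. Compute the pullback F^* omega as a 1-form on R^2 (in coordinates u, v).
F^* omega = (6 - 6*v) du + (-6*u - 18*v) dv

Using F^*(f dg) = (f ∘ F) d(g ∘ F), substitute each coordinate x_i by F_i(u, v) in f_i, and replace dx_i by d F_i = (∂F_i/∂u) du + (∂F_i/∂v) dv.
  For the x component: f_1(F) = 3; d F_1 = (-2*v) du + (-2*u + 2*v) dv
  For the y component: f_2(F) = 6; d F_2 = (1) du + (-4*v) dv
  For the z component: f_3(F) = -3*u + 6*v^2; d F_3 = (0) du + (0) dv
Combining and collecting du, dv coefficients:
  coeff of du: 6 - 6*v
  coeff of dv: -6*u - 18*v
F^* omega = (6 - 6*v) du + (-6*u - 18*v) dv.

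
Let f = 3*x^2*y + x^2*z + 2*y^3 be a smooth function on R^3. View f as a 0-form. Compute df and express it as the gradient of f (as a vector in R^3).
df = (2*x*(3*y + z)) dx + (3*x^2 + 6*y^2) dy + (x^2) dz; grad f = (2*x*(3*y + z), 3*x^2 + 6*y^2, x^2)

For a 0-form f, d f = (∂f/∂x) dx + (∂f/∂y) dy + (∂f/∂z) dz. The components of the vector representation are exactly the entries of grad f in Cartesian coordinates:
  ∂f/∂x = 2*x*(3*y + z)
  ∂f/∂y = 3*x^2 + 6*y^2
  ∂f/∂z = x^2.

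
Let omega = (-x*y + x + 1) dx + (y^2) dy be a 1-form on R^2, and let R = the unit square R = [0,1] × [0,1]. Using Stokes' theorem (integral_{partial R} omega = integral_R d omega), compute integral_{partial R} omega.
integral_(partial R) omega = 1/2

Stokes: integral_partial_R omega = integral_R d omega with d omega = (∂Q/∂x - ∂P/∂y) dx ∧ dy.
  ∂Q/∂x = 0
  ∂P/∂y = -x
  integrand = ∂Q/∂x - ∂P/∂y = x.
Integrating over R: integral_0^1 integral_0^1 (x) dx dy = 1/2.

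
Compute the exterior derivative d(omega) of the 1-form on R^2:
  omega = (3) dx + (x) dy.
d(omega) = (1) dx ∧ dy

For a 1-form omega = sum_i f_i dx_i, the exterior derivative is
  d(omega) = sum_{i < j} (∂f_j/∂x_i - ∂f_i/∂x_j) dx_i ∧ dx_j.
  coefficient of dx ∧ dy: ∂f_2/∂x - ∂f_1/∂y = ∂(x)/∂x - ∂(3)/∂y = 1
Assembling: d(omega) = (1) dx ∧ dy.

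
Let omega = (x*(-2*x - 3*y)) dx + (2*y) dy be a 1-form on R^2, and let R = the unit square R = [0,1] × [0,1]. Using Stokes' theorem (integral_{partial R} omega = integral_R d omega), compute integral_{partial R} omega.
integral_(partial R) omega = 3/2

Stokes: integral_partial_R omega = integral_R d omega with d omega = (∂Q/∂x - ∂P/∂y) dx ∧ dy.
  ∂Q/∂x = 0
  ∂P/∂y = -3*x
  integrand = ∂Q/∂x - ∂P/∂y = 3*x.
Integrating over R: integral_0^1 integral_0^1 (3*x) dx dy = 3/2.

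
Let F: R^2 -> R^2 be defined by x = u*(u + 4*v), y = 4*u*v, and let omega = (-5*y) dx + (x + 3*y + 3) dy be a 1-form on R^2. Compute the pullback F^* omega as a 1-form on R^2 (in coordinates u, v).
F^* omega = (4*v*(-9*u^2 - 4*u*v + 3)) du + (4*u*(u^2 - 4*u*v + 3)) dv

Using F^*(f dg) = (f ∘ F) d(g ∘ F), substitute each coordinate x_i by F_i(u, v) in f_i, and replace dx_i by d F_i = (∂F_i/∂u) du + (∂F_i/∂v) dv.
  For the x component: f_1(F) = -20*u*v; d F_1 = (2*u + 4*v) du + (4*u) dv
  For the y component: f_2(F) = u^2 + 16*u*v + 3; d F_2 = (4*v) du + (4*u) dv
Combining and collecting du, dv coefficients:
  coeff of du: 4*v*(-9*u^2 - 4*u*v + 3)
  coeff of dv: 4*u*(u^2 - 4*u*v + 3)
F^* omega = (4*v*(-9*u^2 - 4*u*v + 3)) du + (4*u*(u^2 - 4*u*v + 3)) dv.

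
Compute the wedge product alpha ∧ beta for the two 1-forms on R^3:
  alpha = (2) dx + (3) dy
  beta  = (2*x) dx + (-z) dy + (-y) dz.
alpha ∧ beta = (-6*x - 2*z) dx ∧ dy + (-2*y) dx ∧ dz + (-3*y) dy ∧ dz

Distribute the wedge, using dx_i ∧ dx_j = -dx_j ∧ dx_i and dx_i ∧ dx_i = 0. For each pair (i, j) with i < j, the coefficient of dx_i ∧ dx_j in alpha ∧ beta is (alpha_i * beta_j - alpha_j * beta_i). Collecting: alpha ∧ beta = (-6*x - 2*z) dx ∧ dy + (-2*y) dx ∧ dz + (-3*y) dy ∧ dz.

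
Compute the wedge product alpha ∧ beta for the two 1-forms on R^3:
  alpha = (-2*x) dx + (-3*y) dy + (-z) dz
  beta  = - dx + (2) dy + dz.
alpha ∧ beta = (-4*x - 3*y) dx ∧ dy + (-2*x - z) dx ∧ dz + (-3*y + 2*z) dy ∧ dz

Distribute the wedge, using dx_i ∧ dx_j = -dx_j ∧ dx_i and dx_i ∧ dx_i = 0. For each pair (i, j) with i < j, the coefficient of dx_i ∧ dx_j in alpha ∧ beta is (alpha_i * beta_j - alpha_j * beta_i). Collecting: alpha ∧ beta = (-4*x - 3*y) dx ∧ dy + (-2*x - z) dx ∧ dz + (-3*y + 2*z) dy ∧ dz.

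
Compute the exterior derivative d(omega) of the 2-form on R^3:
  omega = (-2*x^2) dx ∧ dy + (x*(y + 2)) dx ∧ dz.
d(omega) = (-x) dx ∧ dy ∧ dz

For a 2-form omega = sum_{i<j} g_{ij} dx_i ∧ dx_j, the exterior derivative is
  d(omega) = sum_{i<j} d(g_{ij}) ∧ dx_i ∧ dx_j = sum_{i<j, k} (∂g_{ij}/∂x_k) dx_k ∧ dx_i ∧ dx_j.
Expand each term, using dx_k ∧ dx_i ∧ dx_j = sgn(permutation) dx_{(a)} ∧ dx_{(b)} ∧ dx_{(c)} with (a < b < c) sorted:
  d(x*(y + 2)) includes (∂/∂y)(x*(y + 2)) dy = (x) dy, which multiplied by dx ∧ dz gives (-x) dx ∧ dy ∧ dz
Collecting like 3-forms: d(omega) = (-x) dx ∧ dy ∧ dz.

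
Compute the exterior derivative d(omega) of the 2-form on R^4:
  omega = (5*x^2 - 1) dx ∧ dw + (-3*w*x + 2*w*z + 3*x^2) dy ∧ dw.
d(omega) = (-3*w + 6*x) dx ∧ dy ∧ dw + (-2*w) dy ∧ dz ∧ dw

For a 2-form omega = sum_{i<j} g_{ij} dx_i ∧ dx_j, the exterior derivative is
  d(omega) = sum_{i<j} d(g_{ij}) ∧ dx_i ∧ dx_j = sum_{i<j, k} (∂g_{ij}/∂x_k) dx_k ∧ dx_i ∧ dx_j.
Expand each term, using dx_k ∧ dx_i ∧ dx_j = sgn(permutation) dx_{(a)} ∧ dx_{(b)} ∧ dx_{(c)} with (a < b < c) sorted:
  d(-3*w*x + 2*w*z + 3*x^2) includes (∂/∂x)(-3*w*x + 2*w*z + 3*x^2) dx = (-3*w + 6*x) dx, which multiplied by dy ∧ dw gives (-3*w + 6*x) dx ∧ dy ∧ dw
  d(-3*w*x + 2*w*z + 3*x^2) includes (∂/∂z)(-3*w*x + 2*w*z + 3*x^2) dz = (2*w) dz, which multiplied by dy ∧ dw gives (-2*w) dy ∧ dz ∧ dw
Collecting like 3-forms: d(omega) = (-3*w + 6*x) dx ∧ dy ∧ dw + (-2*w) dy ∧ dz ∧ dw.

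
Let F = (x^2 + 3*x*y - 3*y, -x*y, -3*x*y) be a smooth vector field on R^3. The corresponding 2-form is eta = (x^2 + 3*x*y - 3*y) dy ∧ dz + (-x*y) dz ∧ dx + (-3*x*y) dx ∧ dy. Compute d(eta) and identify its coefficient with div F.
d(eta) = (x + 3*y) dx ∧ dy ∧ dz; div F = x + 3*y

For a 2-form in R^3 of the form above, applying d gives a 3-form with coefficient ∂P/∂x + ∂Q/∂y + ∂R/∂z:
  ∂P/∂x = 2*x + 3*y
  ∂Q/∂y = -x
  ∂R/∂z = 0
Sum = x + 3*y, which is exactly div F.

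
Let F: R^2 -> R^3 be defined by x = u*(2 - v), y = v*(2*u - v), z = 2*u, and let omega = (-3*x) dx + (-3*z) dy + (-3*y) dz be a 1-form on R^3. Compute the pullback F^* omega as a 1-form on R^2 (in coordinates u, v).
F^* omega = (-3*u*v^2 - 12*u*v - 12*u + 6*v^2) du + (3*u*(-u*v - 2*u + 4*v)) dv

Using F^*(f dg) = (f ∘ F) d(g ∘ F), substitute each coordinate x_i by F_i(u, v) in f_i, and replace dx_i by d F_i = (∂F_i/∂u) du + (∂F_i/∂v) dv.
  For the x component: f_1(F) = 3*u*(v - 2); d F_1 = (2 - v) du + (-u) dv
  For the y component: f_2(F) = -6*u; d F_2 = (2*v) du + (2*u - 2*v) dv
  For the z component: f_3(F) = 3*v*(-2*u + v); d F_3 = (2) du + (0) dv
Combining and collecting du, dv coefficients:
  coeff of du: -3*u*v^2 - 12*u*v - 12*u + 6*v^2
  coeff of dv: 3*u*(-u*v - 2*u + 4*v)
F^* omega = (-3*u*v^2 - 12*u*v - 12*u + 6*v^2) du + (3*u*(-u*v - 2*u + 4*v)) dv.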